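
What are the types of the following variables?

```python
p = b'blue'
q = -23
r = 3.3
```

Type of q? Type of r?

q is int; r is float

int, float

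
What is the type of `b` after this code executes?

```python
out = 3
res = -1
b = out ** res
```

int ** negative int returns float

float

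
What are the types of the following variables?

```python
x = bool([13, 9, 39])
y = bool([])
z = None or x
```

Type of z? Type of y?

None or <bool> returns the bool; bool() returns bool

bool, bool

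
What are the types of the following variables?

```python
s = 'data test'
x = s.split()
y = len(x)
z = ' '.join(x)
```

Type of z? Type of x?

str.join() returns str; str.split() returns list

str, list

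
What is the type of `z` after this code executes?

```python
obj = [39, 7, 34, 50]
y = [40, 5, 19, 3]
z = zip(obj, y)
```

zip() returns a zip iterator object

zip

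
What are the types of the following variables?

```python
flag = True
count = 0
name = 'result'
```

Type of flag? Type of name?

flag is bool; name is str

bool, str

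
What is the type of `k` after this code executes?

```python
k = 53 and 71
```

'and' returns the last value when all truthy (71, which is int)

int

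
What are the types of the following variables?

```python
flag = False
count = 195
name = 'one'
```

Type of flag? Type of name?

flag is bool; name is str

bool, str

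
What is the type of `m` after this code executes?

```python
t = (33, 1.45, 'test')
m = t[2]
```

Index 2 of tuple is 'test' which is str

str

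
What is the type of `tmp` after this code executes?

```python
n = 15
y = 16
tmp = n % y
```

int % int returns int (15 % 16 = 15)

int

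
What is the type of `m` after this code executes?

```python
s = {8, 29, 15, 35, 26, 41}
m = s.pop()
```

Popping from a set of ints returns int

int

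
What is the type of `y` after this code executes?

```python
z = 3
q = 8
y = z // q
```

int // int returns int (3 // 8 = 0)

int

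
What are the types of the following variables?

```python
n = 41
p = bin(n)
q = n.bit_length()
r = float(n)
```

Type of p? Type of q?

bin() returns str; int.bit_length() returns int

str, int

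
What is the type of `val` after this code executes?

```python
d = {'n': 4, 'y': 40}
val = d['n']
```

Accessing dict[str, int] with key 'n' returns int value 4

int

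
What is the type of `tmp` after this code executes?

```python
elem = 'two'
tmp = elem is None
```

'is' comparison returns bool

bool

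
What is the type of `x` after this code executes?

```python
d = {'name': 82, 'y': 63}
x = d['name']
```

Accessing dict[str, int] with key 'name' returns int value 82

int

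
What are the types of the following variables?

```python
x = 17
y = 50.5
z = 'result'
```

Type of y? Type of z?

y is float; z is str

float, str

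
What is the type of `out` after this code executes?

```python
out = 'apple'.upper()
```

str.upper() returns str

str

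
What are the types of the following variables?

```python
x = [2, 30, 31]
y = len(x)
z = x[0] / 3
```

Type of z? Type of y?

int / int returns float; len() returns int

float, int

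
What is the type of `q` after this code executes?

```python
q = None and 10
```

'and' returns first falsy value (None)

NoneType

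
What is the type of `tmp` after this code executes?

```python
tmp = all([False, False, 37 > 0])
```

all() returns bool

bool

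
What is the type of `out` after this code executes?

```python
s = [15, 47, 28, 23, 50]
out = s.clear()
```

list.clear() returns None

NoneType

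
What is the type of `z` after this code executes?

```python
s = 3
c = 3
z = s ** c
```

int ** positive int returns int (3 ** 3 = 27)

int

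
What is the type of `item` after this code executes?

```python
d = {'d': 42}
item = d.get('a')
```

dict.get() returns None when key 'a' is not found and no default given

NoneType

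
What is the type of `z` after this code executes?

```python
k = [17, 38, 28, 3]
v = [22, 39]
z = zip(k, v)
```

zip() returns a zip iterator object

zip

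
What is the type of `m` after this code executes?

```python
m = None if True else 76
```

Ternary: condition is True, if branch (None) taken → NoneType

NoneType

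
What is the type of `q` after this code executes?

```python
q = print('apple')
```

print() returns None

NoneType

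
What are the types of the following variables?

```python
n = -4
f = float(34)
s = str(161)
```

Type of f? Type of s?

f is float; s is str

float, str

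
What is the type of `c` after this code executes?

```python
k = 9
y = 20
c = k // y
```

int // int returns int (9 // 20 = 0)

int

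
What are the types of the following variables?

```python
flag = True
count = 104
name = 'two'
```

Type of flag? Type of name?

flag is bool; name is str

bool, str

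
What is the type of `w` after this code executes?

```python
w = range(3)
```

range() returns a range object

range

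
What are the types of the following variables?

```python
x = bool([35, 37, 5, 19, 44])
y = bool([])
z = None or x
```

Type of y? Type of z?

bool() returns bool; None or <bool> returns the bool

bool, bool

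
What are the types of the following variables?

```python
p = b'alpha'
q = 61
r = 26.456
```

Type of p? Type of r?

p is bytes; r is float

bytes, float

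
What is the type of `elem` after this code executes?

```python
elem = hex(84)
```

hex() returns str representation

str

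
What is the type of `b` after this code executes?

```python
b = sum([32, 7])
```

sum() of ints returns int

int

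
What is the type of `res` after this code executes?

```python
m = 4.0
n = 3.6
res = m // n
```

float // float returns float (floor division preserves float type)

float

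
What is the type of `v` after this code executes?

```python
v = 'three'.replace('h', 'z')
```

str.replace() returns str

str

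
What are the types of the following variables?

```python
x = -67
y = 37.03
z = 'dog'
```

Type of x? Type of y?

x is int; y is float

int, float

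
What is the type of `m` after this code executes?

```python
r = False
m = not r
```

'not' always returns bool

bool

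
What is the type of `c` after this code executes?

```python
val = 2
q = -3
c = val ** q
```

int ** negative int returns float

float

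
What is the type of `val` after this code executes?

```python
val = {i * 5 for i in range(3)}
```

A set comprehension {expr for x in iterable} produces a set

set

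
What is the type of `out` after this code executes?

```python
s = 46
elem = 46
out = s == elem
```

Equality comparison returns bool

bool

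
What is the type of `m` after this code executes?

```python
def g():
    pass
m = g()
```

A function with no return statement returns None

NoneType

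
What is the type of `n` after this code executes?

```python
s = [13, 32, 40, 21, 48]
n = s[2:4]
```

Slicing a list always returns a list

list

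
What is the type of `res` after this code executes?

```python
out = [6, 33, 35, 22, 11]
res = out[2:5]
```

Slicing a list always returns a list

list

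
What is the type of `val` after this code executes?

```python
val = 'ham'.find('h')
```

str.find() returns int (index, or -1)

int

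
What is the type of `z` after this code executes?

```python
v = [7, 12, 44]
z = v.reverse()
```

list.reverse() returns None

NoneType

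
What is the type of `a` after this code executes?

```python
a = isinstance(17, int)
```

isinstance() returns bool

bool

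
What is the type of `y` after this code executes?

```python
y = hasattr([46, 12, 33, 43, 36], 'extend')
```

hasattr() returns bool

bool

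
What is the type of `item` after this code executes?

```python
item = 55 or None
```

'or' returns first truthy value (55, int)

int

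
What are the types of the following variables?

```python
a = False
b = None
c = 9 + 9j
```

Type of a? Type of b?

a is bool; b is NoneType

bool, NoneType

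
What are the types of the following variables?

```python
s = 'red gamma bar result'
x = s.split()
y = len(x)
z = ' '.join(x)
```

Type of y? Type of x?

len() returns int; str.split() returns list

int, list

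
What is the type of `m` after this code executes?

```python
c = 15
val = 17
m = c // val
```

int // int returns int (15 // 17 = 0)

int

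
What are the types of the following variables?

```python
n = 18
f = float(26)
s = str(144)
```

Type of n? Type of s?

n is int; s is str

int, str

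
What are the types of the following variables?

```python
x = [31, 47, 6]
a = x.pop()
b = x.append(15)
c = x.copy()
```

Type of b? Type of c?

list.append() returns None; list.copy() returns list

NoneType, list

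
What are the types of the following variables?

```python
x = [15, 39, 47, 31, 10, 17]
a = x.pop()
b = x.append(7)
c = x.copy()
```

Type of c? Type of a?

list.copy() returns list; list.pop() returns the element (int)

list, int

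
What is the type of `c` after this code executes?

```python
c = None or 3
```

'or' with None returns the other value (3, int)

int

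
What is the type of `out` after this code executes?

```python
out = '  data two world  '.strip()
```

str.strip() returns str

str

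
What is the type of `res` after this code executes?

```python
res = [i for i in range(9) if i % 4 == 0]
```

A list comprehension [...] produces a list

list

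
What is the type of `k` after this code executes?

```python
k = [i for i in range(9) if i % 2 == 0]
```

A list comprehension [...] produces a list

list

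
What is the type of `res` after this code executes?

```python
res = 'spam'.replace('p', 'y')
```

str.replace() returns str

str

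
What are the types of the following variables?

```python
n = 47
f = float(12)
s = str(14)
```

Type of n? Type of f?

n is int; f is float

int, float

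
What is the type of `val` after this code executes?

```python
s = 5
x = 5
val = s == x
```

Equality comparison returns bool

bool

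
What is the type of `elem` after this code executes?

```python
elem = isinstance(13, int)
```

isinstance() returns bool

bool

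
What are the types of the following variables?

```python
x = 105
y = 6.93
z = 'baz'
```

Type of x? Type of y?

x is int; y is float

int, float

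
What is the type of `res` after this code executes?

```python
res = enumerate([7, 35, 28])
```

enumerate() returns an enumerate iterator object

enumerate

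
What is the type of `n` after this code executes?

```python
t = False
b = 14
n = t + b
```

bool + int returns int (False is 0, so 0 + 14 = 14)

int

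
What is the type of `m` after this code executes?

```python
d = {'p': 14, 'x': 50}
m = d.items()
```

dict.items() returns a dict_items view

dict_items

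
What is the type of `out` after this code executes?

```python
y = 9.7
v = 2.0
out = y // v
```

float // float returns float (floor division preserves float type)

float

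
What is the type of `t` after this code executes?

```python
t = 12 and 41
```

'and' returns the last value when all truthy (41, which is int)

int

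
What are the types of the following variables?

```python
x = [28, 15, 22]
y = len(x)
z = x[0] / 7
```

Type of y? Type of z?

len() returns int; int / int returns float

int, float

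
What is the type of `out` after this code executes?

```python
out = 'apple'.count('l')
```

str.count() returns int

int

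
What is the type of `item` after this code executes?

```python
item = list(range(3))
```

list(range(...)) returns list

list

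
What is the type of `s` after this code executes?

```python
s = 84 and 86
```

'and' returns the last value when all truthy (86, which is int)

int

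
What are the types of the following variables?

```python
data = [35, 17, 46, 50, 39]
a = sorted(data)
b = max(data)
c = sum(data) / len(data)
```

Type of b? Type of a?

max of ints returns int; sorted() returns list

int, list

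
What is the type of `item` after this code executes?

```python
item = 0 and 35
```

'and' returns the first falsy value (0, which is int)

int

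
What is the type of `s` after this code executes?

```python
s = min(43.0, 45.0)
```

min() of floats returns float

float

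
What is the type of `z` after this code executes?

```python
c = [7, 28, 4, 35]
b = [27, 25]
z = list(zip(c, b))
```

list(zip(...)) returns a list of tuples

list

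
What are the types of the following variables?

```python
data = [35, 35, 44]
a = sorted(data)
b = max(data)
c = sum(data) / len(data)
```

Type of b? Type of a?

max of ints returns int; sorted() returns list

int, list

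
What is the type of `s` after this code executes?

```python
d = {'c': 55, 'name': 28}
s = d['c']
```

Accessing dict[str, int] with key 'c' returns int value 55

int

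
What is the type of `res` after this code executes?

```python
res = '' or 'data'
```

'or' returns first truthy value ('data', which is str)

str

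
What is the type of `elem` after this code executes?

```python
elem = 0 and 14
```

'and' returns the first falsy value (0, which is int)

int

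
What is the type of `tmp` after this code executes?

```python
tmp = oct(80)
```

oct() returns str representation

str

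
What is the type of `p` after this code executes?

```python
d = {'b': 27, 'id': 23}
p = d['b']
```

Accessing dict[str, int] with key 'b' returns int value 27

int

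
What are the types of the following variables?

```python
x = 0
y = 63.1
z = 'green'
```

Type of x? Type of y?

x is int; y is float

int, float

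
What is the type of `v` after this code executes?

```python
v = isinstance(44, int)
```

isinstance() returns bool

bool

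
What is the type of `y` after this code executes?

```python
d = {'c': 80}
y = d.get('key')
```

dict.get() returns None when key 'key' is not found and no default given

NoneType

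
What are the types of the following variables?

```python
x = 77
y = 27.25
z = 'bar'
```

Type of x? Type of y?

x is int; y is float

int, float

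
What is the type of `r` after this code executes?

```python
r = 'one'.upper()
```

str.upper() returns str

str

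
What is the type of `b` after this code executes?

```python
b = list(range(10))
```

list(range(...)) returns list

list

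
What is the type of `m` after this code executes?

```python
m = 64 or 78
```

'or' returns the first truthy value (64, which is int)

int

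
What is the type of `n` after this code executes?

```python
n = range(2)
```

range() returns a range object

range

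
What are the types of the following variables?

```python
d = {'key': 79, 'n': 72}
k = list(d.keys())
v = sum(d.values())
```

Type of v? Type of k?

sum of int values returns int; list(...) returns list

int, list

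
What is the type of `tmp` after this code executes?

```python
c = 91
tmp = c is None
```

'is' comparison returns bool

bool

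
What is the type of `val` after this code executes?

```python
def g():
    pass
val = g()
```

A function with no return statement returns None

NoneType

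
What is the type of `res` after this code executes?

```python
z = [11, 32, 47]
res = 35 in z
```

'in' operator returns bool

bool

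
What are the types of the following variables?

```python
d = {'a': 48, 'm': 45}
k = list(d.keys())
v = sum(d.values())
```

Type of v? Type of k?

sum of int values returns int; list(...) returns list

int, list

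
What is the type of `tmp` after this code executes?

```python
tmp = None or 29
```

'or' with None returns the other value (29, int)

int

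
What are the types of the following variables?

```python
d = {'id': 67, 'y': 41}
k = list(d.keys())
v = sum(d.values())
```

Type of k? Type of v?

list(...) returns list; sum of int values returns int

list, int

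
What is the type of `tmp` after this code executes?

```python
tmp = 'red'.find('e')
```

str.find() returns int (index, or -1)

int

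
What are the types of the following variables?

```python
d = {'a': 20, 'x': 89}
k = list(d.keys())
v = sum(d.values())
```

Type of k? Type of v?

list(...) returns list; sum of int values returns int

list, int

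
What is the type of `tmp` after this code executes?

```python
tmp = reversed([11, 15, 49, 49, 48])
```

reversed() on a list returns a list_reverseiterator

list_reverseiterator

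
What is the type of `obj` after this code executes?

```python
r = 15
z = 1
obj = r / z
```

int / int always returns float in Python 3 (15 / 1 = 15)

float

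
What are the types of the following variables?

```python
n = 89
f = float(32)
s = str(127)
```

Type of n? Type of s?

n is int; s is str

int, str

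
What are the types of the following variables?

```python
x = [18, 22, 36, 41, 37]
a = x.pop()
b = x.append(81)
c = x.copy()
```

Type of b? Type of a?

list.append() returns None; list.pop() returns the element (int)

NoneType, int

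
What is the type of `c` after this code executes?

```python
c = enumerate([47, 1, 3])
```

enumerate() returns an enumerate iterator object

enumerate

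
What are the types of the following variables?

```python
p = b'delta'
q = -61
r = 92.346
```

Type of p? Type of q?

p is bytes; q is int

bytes, int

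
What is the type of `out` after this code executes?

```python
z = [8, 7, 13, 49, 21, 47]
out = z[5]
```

Indexing a list of ints returns int (z[5] = 47)

int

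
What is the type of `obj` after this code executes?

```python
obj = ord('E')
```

ord() returns int (Unicode code point)

int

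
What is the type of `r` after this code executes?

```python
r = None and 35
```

'and' returns first falsy value (None)

NoneType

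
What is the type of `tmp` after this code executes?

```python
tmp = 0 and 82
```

'and' returns the first falsy value (0, which is int)

int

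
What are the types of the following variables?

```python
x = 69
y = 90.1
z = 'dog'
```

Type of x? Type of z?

x is int; z is str

int, str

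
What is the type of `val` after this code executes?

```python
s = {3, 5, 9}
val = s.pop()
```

Popping from a set of ints returns int

int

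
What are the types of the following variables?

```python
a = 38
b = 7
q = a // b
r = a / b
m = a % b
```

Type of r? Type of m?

int / int returns float; int % int returns int

float, int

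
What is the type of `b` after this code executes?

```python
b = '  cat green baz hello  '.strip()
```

str.strip() returns str

str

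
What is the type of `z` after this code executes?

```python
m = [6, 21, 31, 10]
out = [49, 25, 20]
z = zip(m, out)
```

zip() returns a zip iterator object

zip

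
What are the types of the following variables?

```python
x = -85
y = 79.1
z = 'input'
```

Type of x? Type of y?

x is int; y is float

int, float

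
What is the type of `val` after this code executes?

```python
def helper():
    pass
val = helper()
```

A function with no return statement returns None

NoneType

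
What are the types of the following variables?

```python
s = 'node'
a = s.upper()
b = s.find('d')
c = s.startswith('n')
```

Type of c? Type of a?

str.startswith() returns bool; str.upper() returns str

bool, str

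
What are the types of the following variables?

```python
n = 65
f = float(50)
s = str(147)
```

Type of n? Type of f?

n is int; f is float

int, float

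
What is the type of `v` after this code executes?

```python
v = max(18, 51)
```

max() of ints returns int

int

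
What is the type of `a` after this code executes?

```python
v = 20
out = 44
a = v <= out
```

Comparison operators return bool

bool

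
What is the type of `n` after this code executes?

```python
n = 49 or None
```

'or' returns first truthy value (49, int)

int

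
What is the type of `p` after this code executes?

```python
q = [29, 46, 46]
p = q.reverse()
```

list.reverse() returns None

NoneType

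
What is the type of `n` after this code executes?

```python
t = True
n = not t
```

'not' always returns bool

bool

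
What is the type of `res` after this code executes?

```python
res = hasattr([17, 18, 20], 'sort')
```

hasattr() returns bool

bool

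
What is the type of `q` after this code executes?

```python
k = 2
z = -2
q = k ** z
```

int ** negative int returns float

float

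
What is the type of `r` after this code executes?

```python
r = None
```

None has type NoneType

NoneType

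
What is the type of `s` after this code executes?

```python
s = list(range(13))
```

list(range(...)) returns list

list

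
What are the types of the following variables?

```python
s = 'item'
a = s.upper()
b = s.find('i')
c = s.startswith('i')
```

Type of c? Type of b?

str.startswith() returns bool; str.find() returns int

bool, int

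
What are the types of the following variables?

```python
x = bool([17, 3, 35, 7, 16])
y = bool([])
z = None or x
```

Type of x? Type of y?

bool() returns bool; bool() returns bool

bool, bool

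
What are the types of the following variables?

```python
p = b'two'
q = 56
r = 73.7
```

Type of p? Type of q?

p is bytes; q is int

bytes, int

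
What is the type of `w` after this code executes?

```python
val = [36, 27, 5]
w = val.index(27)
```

list.index() returns int

int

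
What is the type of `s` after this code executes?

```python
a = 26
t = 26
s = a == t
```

Equality comparison returns bool

bool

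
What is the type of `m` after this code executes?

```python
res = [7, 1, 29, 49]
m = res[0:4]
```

Slicing a list always returns a list

list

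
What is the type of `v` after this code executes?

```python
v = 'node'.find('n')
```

str.find() returns int (index, or -1)

int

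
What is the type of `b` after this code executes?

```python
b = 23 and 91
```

'and' returns the last value when all truthy (91, which is int)

int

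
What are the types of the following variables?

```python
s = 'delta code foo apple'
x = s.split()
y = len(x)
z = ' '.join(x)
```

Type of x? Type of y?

str.split() returns list; len() returns int

list, int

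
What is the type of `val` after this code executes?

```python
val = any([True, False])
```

any() returns bool

bool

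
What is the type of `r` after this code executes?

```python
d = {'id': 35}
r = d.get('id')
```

dict.get() returns the value (int) when key is found

int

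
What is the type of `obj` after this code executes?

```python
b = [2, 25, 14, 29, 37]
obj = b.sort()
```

list.sort() returns None (sorts in place)

NoneType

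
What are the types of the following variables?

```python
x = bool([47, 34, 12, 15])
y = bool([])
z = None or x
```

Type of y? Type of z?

bool() returns bool; None or <bool> returns the bool

bool, bool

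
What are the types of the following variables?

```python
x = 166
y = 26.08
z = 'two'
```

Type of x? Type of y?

x is int; y is float

int, float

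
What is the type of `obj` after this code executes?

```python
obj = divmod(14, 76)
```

divmod() returns a tuple (quotient, remainder)

tuple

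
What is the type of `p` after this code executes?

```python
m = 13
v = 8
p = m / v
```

int / int always returns float in Python 3 (13 / 8 = 1.625)

float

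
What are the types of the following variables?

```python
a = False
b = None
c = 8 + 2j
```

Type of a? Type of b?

a is bool; b is NoneType

bool, NoneType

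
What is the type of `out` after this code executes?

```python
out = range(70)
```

range() returns a range object

range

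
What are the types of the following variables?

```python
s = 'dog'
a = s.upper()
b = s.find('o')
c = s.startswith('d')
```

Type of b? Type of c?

str.find() returns int; str.startswith() returns bool

int, bool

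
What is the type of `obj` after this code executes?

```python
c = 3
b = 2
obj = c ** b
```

int ** positive int returns int (3 ** 2 = 9)

int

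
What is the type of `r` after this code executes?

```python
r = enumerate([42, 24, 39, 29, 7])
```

enumerate() returns an enumerate iterator object

enumerate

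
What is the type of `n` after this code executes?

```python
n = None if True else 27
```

Ternary: condition is True, if branch (None) taken → NoneType

NoneType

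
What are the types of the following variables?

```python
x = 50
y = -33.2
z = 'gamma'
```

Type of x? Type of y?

x is int; y is float

int, float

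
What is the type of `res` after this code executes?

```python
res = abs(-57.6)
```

abs() of float returns float

float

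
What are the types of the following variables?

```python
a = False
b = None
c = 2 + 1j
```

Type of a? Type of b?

a is bool; b is NoneType

bool, NoneType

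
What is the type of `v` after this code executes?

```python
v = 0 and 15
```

'and' returns the first falsy value (0, which is int)

int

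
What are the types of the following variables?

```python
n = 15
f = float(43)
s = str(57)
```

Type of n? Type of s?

n is int; s is str

int, str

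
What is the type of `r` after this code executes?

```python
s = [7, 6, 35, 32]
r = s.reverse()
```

list.reverse() returns None

NoneType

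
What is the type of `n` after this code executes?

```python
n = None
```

None has type NoneType

NoneType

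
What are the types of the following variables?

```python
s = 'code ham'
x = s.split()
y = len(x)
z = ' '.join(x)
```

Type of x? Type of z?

str.split() returns list; str.join() returns str

list, str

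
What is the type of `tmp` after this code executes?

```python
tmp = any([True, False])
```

any() returns bool

bool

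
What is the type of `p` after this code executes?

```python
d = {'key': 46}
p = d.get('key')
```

dict.get() returns the value (int) when key is found

int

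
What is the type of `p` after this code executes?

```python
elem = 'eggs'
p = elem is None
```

'is' comparison returns bool

bool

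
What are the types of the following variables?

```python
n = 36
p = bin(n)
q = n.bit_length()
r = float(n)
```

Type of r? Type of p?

float() returns float; bin() returns str

float, str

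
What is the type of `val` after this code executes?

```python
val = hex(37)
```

hex() returns str representation

str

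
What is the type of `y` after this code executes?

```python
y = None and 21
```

'and' returns first falsy value (None)

NoneType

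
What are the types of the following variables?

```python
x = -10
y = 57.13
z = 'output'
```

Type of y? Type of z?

y is float; z is str

float, str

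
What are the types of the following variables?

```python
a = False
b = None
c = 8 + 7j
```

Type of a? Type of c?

a is bool; c is complex

bool, complex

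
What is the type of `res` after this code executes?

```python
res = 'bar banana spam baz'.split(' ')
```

str.split() returns list

list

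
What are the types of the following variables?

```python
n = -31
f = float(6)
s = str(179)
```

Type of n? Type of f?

n is int; f is float

int, float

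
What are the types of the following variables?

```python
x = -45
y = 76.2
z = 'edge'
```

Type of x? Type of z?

x is int; z is str

int, str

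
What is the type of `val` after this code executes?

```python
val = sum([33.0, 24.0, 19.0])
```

sum() of floats returns float

float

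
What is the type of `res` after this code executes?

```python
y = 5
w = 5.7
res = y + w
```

int + float returns float (5 + 5.7 = 10.7)

float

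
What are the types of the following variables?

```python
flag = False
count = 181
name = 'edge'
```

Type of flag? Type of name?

flag is bool; name is str

bool, str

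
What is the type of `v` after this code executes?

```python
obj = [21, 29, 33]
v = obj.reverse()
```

list.reverse() returns None

NoneType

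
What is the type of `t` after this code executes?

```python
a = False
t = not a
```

'not' always returns bool

bool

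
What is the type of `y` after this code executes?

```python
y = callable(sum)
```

callable() returns bool

bool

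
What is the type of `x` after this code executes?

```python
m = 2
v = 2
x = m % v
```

int % int returns int (2 % 2 = 0)

int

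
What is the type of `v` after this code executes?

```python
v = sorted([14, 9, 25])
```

sorted() always returns list

list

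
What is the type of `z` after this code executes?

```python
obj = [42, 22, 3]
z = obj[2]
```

Indexing a list of ints returns int (obj[2] = 3)

int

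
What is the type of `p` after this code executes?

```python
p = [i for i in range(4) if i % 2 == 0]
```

A list comprehension [...] produces a list

list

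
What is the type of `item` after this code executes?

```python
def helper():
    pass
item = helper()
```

A function with no return statement returns None

NoneType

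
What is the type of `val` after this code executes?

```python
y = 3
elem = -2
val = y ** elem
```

int ** negative int returns float

float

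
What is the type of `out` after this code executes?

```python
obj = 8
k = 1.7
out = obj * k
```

int * float returns float (8 * 1.7 = 13.6)

float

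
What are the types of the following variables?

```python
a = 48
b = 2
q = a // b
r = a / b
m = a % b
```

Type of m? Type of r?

int % int returns int; int / int returns float

int, float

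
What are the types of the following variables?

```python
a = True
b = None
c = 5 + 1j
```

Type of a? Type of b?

a is bool; b is NoneType

bool, NoneType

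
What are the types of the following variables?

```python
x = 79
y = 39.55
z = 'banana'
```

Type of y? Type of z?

y is float; z is str

float, str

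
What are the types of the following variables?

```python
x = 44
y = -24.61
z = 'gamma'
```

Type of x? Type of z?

x is int; z is str

int, str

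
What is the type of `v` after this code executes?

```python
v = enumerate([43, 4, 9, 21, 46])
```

enumerate() returns an enumerate iterator object

enumerate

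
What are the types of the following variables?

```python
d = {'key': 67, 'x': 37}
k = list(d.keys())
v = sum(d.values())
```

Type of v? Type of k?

sum of int values returns int; list(...) returns list

int, list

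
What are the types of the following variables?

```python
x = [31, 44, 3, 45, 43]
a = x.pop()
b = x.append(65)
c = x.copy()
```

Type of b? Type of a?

list.append() returns None; list.pop() returns the element (int)

NoneType, int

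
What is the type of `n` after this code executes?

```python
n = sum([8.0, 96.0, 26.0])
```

sum() of floats returns float

float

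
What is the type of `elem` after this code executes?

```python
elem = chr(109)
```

chr() returns str (single character)

str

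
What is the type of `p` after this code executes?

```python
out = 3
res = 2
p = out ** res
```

int ** positive int returns int (3 ** 2 = 9)

int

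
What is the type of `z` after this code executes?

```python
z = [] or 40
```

'or' returns first truthy value (40, which is int)

int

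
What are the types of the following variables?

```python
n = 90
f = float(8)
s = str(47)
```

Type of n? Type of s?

n is int; s is str

int, str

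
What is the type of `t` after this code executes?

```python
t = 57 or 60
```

'or' returns the first truthy value (57, which is int)

int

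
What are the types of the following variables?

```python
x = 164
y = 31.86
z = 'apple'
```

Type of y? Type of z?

y is float; z is str

float, str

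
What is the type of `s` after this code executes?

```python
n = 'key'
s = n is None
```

'is' comparison returns bool

bool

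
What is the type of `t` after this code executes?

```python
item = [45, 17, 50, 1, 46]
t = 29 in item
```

'in' operator returns bool

bool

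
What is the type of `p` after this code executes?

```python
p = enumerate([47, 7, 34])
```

enumerate() returns an enumerate iterator object

enumerate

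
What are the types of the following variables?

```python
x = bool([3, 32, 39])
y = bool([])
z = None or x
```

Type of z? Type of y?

None or <bool> returns the bool; bool() returns bool

bool, bool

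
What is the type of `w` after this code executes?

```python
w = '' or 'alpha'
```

'or' returns first truthy value ('alpha', which is str)

str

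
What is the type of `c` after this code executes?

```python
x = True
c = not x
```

'not' always returns bool

bool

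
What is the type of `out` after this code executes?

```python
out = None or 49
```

'or' with None returns the other value (49, int)

int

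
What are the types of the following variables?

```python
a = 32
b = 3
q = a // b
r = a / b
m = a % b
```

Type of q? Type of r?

int // int returns int; int / int returns float

int, float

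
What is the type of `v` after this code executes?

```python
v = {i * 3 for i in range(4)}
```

A set comprehension {expr for x in iterable} produces a set

set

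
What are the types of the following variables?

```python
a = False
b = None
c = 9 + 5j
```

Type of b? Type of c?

b is NoneType; c is complex

NoneType, complex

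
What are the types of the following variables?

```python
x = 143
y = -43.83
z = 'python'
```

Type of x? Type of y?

x is int; y is float

int, float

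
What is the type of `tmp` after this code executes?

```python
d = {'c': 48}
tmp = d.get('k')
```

dict.get() returns None when key 'k' is not found and no default given

NoneType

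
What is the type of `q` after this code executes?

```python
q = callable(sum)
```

callable() returns bool

bool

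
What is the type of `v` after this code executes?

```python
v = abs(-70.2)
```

abs() of float returns float

float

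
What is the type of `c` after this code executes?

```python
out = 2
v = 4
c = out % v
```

int % int returns int (2 % 4 = 2)

int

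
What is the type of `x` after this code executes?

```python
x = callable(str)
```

callable() returns bool

bool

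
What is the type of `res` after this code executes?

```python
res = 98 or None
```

'or' returns first truthy value (98, int)

int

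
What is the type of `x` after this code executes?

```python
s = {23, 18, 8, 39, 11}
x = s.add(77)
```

set.add() returns None (mutates in place)

NoneType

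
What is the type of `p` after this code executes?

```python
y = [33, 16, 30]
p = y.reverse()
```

list.reverse() returns None

NoneType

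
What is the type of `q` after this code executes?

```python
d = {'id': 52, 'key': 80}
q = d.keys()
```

.keys() returns a dict_keys view object

dict_keys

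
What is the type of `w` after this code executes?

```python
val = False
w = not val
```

'not' always returns bool

bool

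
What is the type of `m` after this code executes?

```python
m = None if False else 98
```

Ternary: condition is False, else branch (98) taken → int

int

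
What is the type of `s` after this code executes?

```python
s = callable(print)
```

callable() returns bool

bool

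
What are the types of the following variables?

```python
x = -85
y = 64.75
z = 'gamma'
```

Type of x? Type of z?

x is int; z is str

int, str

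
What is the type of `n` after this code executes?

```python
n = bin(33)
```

bin() returns str representation

str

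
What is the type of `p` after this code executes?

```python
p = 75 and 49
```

'and' returns the last value when all truthy (49, which is int)

int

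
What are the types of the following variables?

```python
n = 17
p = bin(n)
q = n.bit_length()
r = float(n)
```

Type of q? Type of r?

int.bit_length() returns int; float() returns float

int, float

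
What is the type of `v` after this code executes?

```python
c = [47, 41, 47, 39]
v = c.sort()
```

list.sort() returns None (sorts in place)

NoneType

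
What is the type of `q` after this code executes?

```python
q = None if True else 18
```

Ternary: condition is True, if branch (None) taken → NoneType

NoneType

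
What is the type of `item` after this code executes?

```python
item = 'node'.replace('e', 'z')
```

str.replace() returns str

str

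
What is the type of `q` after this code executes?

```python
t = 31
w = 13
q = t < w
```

Comparison operators return bool

bool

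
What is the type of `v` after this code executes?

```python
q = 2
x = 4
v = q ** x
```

int ** positive int returns int (2 ** 4 = 16)

int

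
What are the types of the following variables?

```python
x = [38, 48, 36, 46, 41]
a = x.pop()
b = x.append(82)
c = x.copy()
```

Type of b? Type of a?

list.append() returns None; list.pop() returns the element (int)

NoneType, int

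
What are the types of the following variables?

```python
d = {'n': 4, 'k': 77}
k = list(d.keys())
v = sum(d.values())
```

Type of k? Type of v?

list(...) returns list; sum of int values returns int

list, int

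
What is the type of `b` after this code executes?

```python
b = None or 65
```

'or' with None returns the other value (65, int)

int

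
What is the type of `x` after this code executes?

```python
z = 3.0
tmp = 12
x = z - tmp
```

float - int returns float (3.0 - 12 = -9.0)

float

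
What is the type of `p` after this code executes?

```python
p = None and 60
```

'and' returns first falsy value (None)

NoneType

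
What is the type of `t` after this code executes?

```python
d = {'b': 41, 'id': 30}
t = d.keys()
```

.keys() returns a dict_keys view object

dict_keys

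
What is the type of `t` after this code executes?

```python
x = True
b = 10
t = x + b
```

bool + int returns int (True is 1, so 1 + 10 = 11)

int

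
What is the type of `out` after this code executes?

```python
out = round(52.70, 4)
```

round() with ndigits arg returns float

float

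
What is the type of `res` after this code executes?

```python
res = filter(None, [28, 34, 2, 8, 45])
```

filter() returns a filter iterator object

filter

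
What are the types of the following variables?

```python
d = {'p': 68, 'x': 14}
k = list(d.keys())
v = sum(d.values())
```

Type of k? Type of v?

list(...) returns list; sum of int values returns int

list, int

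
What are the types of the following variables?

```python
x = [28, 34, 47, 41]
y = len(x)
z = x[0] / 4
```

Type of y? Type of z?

len() returns int; int / int returns float

int, float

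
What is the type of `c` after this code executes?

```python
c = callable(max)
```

callable() returns bool

bool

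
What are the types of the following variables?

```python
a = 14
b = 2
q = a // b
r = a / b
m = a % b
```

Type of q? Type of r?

int // int returns int; int / int returns float

int, float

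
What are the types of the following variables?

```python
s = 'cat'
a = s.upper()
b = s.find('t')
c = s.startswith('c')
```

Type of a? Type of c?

str.upper() returns str; str.startswith() returns bool

str, bool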